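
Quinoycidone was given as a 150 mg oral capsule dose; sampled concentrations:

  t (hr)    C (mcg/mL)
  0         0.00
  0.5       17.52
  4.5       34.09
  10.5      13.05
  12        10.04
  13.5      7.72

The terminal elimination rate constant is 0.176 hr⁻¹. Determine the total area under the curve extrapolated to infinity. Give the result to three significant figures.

Trapezoidal AUC_0→13.5:
  [0→0.5]: (0.00+17.52)/2 × 0.5 = 4.38
  [0.5→4.5]: (17.52+34.09)/2 × 4 = 103.22
  [4.5→10.5]: (34.09+13.05)/2 × 6 = 141.42
  [10.5→12]: (13.05+10.04)/2 × 1.5 = 17.3175
  [12→13.5]: (10.04+7.72)/2 × 1.5 = 13.32
  Sum = 279.6575 mcg/mL·hr
Extrapolated tail: C_last / k_e = 7.72 / 0.176 = 43.864
AUC_0→∞ = 279.6575 + 43.864 = 323.5215 mcg/mL·hr

AUC = 324 mcg/mL·hr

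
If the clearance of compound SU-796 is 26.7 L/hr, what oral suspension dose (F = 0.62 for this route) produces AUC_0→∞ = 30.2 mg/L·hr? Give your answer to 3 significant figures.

Dose = CL × AUC_0→∞ / F
     = 26.7 × 30.2 / 0.62 = 1300.55 mg

Dose = 1300 mg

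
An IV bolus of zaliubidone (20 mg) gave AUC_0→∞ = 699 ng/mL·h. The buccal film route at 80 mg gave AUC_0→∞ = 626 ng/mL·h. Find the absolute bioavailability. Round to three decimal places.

F = 0.224

F = (AUC_ev / D_ev) / (AUC_iv / D_iv)
  = (626/80) / (699/20)
  = 7.825 / 34.95 = 0.2239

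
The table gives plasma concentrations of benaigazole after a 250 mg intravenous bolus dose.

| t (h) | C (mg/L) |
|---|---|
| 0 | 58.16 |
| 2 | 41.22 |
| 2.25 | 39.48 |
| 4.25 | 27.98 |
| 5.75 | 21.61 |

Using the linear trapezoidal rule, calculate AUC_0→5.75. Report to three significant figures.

AUC = 214 mg/L·h

Trapezoidal AUC_0→5.75:
  [0→2]: (58.16+41.22)/2 × 2 = 99.38
  [2→2.25]: (41.22+39.48)/2 × 0.25 = 10.0875
  [2.25→4.25]: (39.48+27.98)/2 × 2 = 67.46
  [4.25→5.75]: (27.98+21.61)/2 × 1.5 = 37.1925
  Sum = 214.12 mg/L·h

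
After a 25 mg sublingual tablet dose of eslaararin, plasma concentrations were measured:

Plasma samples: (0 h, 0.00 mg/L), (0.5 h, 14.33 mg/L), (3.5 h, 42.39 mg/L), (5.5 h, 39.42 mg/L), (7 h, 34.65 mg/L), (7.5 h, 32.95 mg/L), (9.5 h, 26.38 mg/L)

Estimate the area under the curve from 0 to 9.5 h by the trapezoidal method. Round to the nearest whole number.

Trapezoidal AUC_0→9.5:
  [0→0.5]: (0.00+14.33)/2 × 0.5 = 3.5825
  [0.5→3.5]: (14.33+42.39)/2 × 3 = 85.08
  [3.5→5.5]: (42.39+39.42)/2 × 2 = 81.81
  [5.5→7]: (39.42+34.65)/2 × 1.5 = 55.5525
  [7→7.5]: (34.65+32.95)/2 × 0.5 = 16.9
  [7.5→9.5]: (32.95+26.38)/2 × 2 = 59.33
  Sum = 302.255 mg/L·h

AUC = 302 mg/L·h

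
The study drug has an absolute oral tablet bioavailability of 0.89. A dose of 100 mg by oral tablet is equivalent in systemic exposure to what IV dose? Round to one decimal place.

D_iv = 89.0 mg

Systemic exposure from an extravascular dose = F × D_ev, so the equivalent IV dose is F × D_ev.
D_iv = F × D_ev = 0.89 × 100 = 89 mg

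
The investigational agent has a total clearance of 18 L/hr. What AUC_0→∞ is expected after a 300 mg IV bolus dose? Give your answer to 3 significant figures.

AUC = 16.7 mg/L·hr

AUC_0→∞ = Dose_iv / CL
        = 300 / 18 = 16.6667 mg/L·hr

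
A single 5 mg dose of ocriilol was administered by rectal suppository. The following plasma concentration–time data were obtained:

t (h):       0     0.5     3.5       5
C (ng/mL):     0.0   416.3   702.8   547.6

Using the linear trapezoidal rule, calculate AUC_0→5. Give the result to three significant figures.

AUC = 2720 ng/mL·h

Trapezoidal AUC_0→5:
  [0→0.5]: (0.0+416.3)/2 × 0.5 = 104.075
  [0.5→3.5]: (416.3+702.8)/2 × 3 = 1678.65
  [3.5→5]: (702.8+547.6)/2 × 1.5 = 937.8
  Sum = 2720.525 ng/mL·h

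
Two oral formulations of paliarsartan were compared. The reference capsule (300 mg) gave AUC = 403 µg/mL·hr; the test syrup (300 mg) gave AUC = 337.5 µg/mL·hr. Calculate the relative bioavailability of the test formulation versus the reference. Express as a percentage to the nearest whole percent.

F_rel = 84%

F_rel = (AUC_test/D_test) / (AUC_ref/D_ref)
      = (337.5/300) / (403/300)
      = 1.125 / 1.34333 = 0.8375 = 83.75%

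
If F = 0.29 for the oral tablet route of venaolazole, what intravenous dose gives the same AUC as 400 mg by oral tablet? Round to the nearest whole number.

D_iv = 116 mg

Systemic exposure from an extravascular dose = F × D_ev, so the equivalent IV dose is F × D_ev.
D_iv = F × D_ev = 0.29 × 400 = 116 mg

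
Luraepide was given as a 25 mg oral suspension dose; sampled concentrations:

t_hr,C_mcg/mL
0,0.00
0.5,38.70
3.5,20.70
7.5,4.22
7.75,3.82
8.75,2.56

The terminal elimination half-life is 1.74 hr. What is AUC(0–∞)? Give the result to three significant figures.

AUC = 159 mcg/mL·hr

Trapezoidal AUC_0→8.75:
  [0→0.5]: (0.00+38.70)/2 × 0.5 = 9.675
  [0.5→3.5]: (38.70+20.70)/2 × 3 = 89.1
  [3.5→7.5]: (20.70+4.22)/2 × 4 = 49.84
  [7.5→7.75]: (4.22+3.82)/2 × 0.25 = 1.005
  [7.75→8.75]: (3.82+2.56)/2 × 1 = 3.19
  Sum = 152.81 mcg/mL·hr
k_e = ln2 / t½ = 0.693147 / 1.74 = 0.3984 hr^-1
Extrapolated tail: C_last / k_e = 2.56 / 0.3984 = 6.426
AUC_0→∞ = 152.81 + 6.426 = 159.236 mcg/mL·hr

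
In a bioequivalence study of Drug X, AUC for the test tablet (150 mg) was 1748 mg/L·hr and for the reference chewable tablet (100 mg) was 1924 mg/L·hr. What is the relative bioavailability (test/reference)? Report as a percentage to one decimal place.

F_rel = 60.6%

F_rel = (AUC_test/D_test) / (AUC_ref/D_ref)
      = (1748/150) / (1924/100)
      = 11.6533 / 19.24 = 0.6057 = 60.57%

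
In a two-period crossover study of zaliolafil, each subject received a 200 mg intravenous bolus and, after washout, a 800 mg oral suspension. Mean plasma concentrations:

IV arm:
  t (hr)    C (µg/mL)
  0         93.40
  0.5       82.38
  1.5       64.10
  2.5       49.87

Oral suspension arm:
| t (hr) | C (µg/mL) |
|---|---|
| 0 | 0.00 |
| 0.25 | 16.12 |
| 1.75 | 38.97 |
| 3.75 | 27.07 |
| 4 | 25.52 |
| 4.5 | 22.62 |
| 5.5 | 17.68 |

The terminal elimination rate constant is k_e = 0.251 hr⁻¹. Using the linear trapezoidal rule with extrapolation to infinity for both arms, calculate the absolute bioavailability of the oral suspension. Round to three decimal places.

Trapezoidal AUC_0→2.5 (IV):
  [0→0.5]: (93.40+82.38)/2 × 0.5 = 43.945
  [0.5→1.5]: (82.38+64.10)/2 × 1 = 73.24
  [1.5→2.5]: (64.10+49.87)/2 × 1 = 56.985
  Sum = 174.17 µg/mL·hr
IV tail: 49.87/0.251 = 198.685; AUC_iv,0→∞ = 174.17 + 198.685 = 372.855 µg/mL·hr
Trapezoidal AUC_0→5.5 (oral suspension):
  [0→0.25]: (0.00+16.12)/2 × 0.25 = 2.015
  [0.25→1.75]: (16.12+38.97)/2 × 1.5 = 41.3175
  [1.75→3.75]: (38.97+27.07)/2 × 2 = 66.04
  [3.75→4]: (27.07+25.52)/2 × 0.25 = 6.57375
  [4→4.5]: (25.52+22.62)/2 × 0.5 = 12.035
  [4.5→5.5]: (22.62+17.68)/2 × 1 = 20.15
  Sum = 148.13125 µg/mL·hr
oral suspension tail: 17.68/0.251 = 70.438; AUC_ev,0→∞ = 148.13125 + 70.438 = 218.56925 µg/mL·hr
F = (AUC_ev/D_ev)/(AUC_iv/D_iv) = (218.56925/800)/(372.855/200) = 0.273212/1.864275 = 0.1466

F = 0.147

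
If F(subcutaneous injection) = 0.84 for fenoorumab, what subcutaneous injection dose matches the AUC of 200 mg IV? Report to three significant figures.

For equal systemic exposure: F × D_ev = D_iv
D_ev = D_iv / F = 200 / 0.84 = 238.095 mg

D_subcutaneous = 238 mg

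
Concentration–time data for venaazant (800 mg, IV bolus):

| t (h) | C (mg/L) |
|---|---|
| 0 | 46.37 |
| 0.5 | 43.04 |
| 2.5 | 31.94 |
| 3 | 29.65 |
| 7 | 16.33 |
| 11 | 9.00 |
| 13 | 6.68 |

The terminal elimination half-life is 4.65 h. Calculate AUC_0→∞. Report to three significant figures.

AUC = 316 mg/L·h

Trapezoidal AUC_0→13:
  [0→0.5]: (46.37+43.04)/2 × 0.5 = 22.3525
  [0.5→2.5]: (43.04+31.94)/2 × 2 = 74.98
  [2.5→3]: (31.94+29.65)/2 × 0.5 = 15.3975
  [3→7]: (29.65+16.33)/2 × 4 = 91.96
  [7→11]: (16.33+9.00)/2 × 4 = 50.66
  [11→13]: (9.00+6.68)/2 × 2 = 15.68
  Sum = 271.03 mg/L·h
k_e = ln2 / t½ = 0.693147 / 4.65 = 0.1491 h^-1
Extrapolated tail: C_last / k_e = 6.68 / 0.1491 = 44.802
AUC_0→∞ = 271.03 + 44.802 = 315.832 mg/L·h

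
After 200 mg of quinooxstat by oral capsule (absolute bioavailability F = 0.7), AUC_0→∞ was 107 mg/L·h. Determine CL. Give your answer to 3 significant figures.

CL = F × Dose / AUC_0→∞
   = 0.7 × 200 / 107 = 1.30841 L/h

CL = 1.31 L/h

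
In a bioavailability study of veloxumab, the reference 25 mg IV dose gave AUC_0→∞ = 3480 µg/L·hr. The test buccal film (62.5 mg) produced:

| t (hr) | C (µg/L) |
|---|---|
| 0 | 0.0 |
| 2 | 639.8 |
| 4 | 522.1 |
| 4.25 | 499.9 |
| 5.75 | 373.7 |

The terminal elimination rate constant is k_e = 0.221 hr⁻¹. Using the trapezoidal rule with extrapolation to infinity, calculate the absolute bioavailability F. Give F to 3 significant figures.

Trapezoidal AUC_0→5.75 (buccal film):
  [0→2]: (0.0+639.8)/2 × 2 = 639.8
  [2→4]: (639.8+522.1)/2 × 2 = 1161.9
  [4→4.25]: (522.1+499.9)/2 × 0.25 = 127.75
  [4.25→5.75]: (499.9+373.7)/2 × 1.5 = 655.2
  Sum = 2584.65 µg/L·hr
Tail: C_last/k_e = 373.7/0.221 = 1690.950
AUC_0→∞ (buccal film) = 2584.65 + 1690.950 = 4275.6 µg/L·hr
F = (AUC_ev/D_ev)/(AUC_iv/D_iv) = (4275.6/62.5)/(3480/25) = 68.4096/139.2 = 0.4914

F = 0.491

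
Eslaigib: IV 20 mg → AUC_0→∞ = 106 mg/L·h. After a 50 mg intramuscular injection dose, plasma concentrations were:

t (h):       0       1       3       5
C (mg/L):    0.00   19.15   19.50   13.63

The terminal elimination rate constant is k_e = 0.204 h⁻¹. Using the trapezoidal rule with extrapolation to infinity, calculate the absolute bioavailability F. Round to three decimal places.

F = 0.559

Trapezoidal AUC_0→5 (intramuscular injection):
  [0→1]: (0.00+19.15)/2 × 1 = 9.575
  [1→3]: (19.15+19.50)/2 × 2 = 38.65
  [3→5]: (19.50+13.63)/2 × 2 = 33.13
  Sum = 81.355 mg/L·h
Tail: C_last/k_e = 13.63/0.204 = 66.814
AUC_0→∞ (intramuscular injection) = 81.355 + 66.814 = 148.169 mg/L·h
F = (AUC_ev/D_ev)/(AUC_iv/D_iv) = (148.169/50)/(106/20) = 2.96338/5.3 = 0.5591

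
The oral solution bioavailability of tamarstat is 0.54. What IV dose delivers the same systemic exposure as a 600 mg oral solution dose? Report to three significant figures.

Systemic exposure from an extravascular dose = F × D_ev, so the equivalent IV dose is F × D_ev.
D_iv = F × D_ev = 0.54 × 600 = 324 mg

D_iv = 324 mg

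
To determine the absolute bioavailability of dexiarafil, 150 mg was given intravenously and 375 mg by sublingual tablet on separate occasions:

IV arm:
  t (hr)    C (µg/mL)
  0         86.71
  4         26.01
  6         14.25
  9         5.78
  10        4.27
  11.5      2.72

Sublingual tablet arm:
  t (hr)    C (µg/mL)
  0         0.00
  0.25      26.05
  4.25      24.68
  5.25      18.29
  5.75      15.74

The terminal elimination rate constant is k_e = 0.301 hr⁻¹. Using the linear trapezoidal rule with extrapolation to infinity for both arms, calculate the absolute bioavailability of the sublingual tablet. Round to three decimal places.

Trapezoidal AUC_0→11.5 (IV):
  [0→4]: (86.71+26.01)/2 × 4 = 225.44
  [4→6]: (26.01+14.25)/2 × 2 = 40.26
  [6→9]: (14.25+5.78)/2 × 3 = 30.045
  [9→10]: (5.78+4.27)/2 × 1 = 5.025
  [10→11.5]: (4.27+2.72)/2 × 1.5 = 5.2425
  Sum = 306.0125 µg/mL·hr
IV tail: 2.72/0.301 = 9.037; AUC_iv,0→∞ = 306.0125 + 9.037 = 315.0495 µg/mL·hr
Trapezoidal AUC_0→5.75 (sublingual tablet):
  [0→0.25]: (0.00+26.05)/2 × 0.25 = 3.25625
  [0.25→4.25]: (26.05+24.68)/2 × 4 = 101.46
  [4.25→5.25]: (24.68+18.29)/2 × 1 = 21.485
  [5.25→5.75]: (18.29+15.74)/2 × 0.5 = 8.5075
  Sum = 134.70875 µg/mL·hr
sublingual tablet tail: 15.74/0.301 = 52.292; AUC_ev,0→∞ = 134.70875 + 52.292 = 187.00075 µg/mL·hr
F = (AUC_ev/D_ev)/(AUC_iv/D_iv) = (187.00075/375)/(315.0495/150) = 0.498669/2.10033 = 0.2374

F = 0.237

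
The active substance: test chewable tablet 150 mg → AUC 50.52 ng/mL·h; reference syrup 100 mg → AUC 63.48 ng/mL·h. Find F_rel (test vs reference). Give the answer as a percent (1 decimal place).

F_rel = 53.1%

F_rel = (AUC_test/D_test) / (AUC_ref/D_ref)
      = (50.52/150) / (63.48/100)
      = 0.3368 / 0.6348 = 0.5306 = 53.06%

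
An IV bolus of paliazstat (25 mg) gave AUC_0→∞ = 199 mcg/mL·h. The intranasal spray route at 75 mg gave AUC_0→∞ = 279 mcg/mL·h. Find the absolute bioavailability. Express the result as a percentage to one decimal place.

F = 46.7%

F = (AUC_ev / D_ev) / (AUC_iv / D_iv)
  = (279/75) / (199/25)
  = 3.72 / 7.96 = 0.4673
  = 46.73%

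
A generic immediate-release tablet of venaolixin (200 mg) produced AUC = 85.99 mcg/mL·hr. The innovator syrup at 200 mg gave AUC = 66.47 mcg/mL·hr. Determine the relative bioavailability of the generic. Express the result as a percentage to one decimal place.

F_rel = 129.4%

F_rel = (AUC_test/D_test) / (AUC_ref/D_ref)
      = (85.99/200) / (66.47/200)
      = 0.42995 / 0.33235 = 1.2937 = 129.37%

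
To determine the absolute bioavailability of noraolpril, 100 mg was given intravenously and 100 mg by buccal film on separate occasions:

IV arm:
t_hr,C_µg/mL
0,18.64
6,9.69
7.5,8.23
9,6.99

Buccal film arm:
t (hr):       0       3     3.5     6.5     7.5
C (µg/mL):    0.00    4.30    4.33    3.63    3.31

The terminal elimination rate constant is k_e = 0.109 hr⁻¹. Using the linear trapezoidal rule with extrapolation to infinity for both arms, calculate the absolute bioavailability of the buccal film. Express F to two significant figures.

F = 0.31

Trapezoidal AUC_0→9 (IV):
  [0→6]: (18.64+9.69)/2 × 6 = 84.99
  [6→7.5]: (9.69+8.23)/2 × 1.5 = 13.44
  [7.5→9]: (8.23+6.99)/2 × 1.5 = 11.415
  Sum = 109.845 µg/mL·hr
IV tail: 6.99/0.109 = 64.128; AUC_iv,0→∞ = 109.845 + 64.128 = 173.973 µg/mL·hr
Trapezoidal AUC_0→7.5 (buccal film):
  [0→3]: (0.00+4.30)/2 × 3 = 6.45
  [3→3.5]: (4.30+4.33)/2 × 0.5 = 2.1575
  [3.5→6.5]: (4.33+3.63)/2 × 3 = 11.94
  [6.5→7.5]: (3.63+3.31)/2 × 1 = 3.47
  Sum = 24.0175 µg/mL·hr
buccal film tail: 3.31/0.109 = 30.367; AUC_ev,0→∞ = 24.0175 + 30.367 = 54.3845 µg/mL·hr
F = (AUC_ev/D_ev)/(AUC_iv/D_iv) = (54.3845/100)/(173.973/100) = 0.543845/1.73973 = 0.3126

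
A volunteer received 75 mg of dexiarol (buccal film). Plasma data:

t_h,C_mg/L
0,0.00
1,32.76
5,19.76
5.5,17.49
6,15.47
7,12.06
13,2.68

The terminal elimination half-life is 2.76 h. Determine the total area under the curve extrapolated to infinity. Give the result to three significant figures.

Trapezoidal AUC_0→13:
  [0→1]: (0.00+32.76)/2 × 1 = 16.38
  [1→5]: (32.76+19.76)/2 × 4 = 105.04
  [5→5.5]: (19.76+17.49)/2 × 0.5 = 9.3125
  [5.5→6]: (17.49+15.47)/2 × 0.5 = 8.24
  [6→7]: (15.47+12.06)/2 × 1 = 13.765
  [7→13]: (12.06+2.68)/2 × 6 = 44.22
  Sum = 196.9575 mg/L·h
k_e = ln2 / t½ = 0.693147 / 2.76 = 0.2511 h^-1
Extrapolated tail: C_last / k_e = 2.68 / 0.2511 = 10.673
AUC_0→∞ = 196.9575 + 10.673 = 207.6305 mg/L·h

AUC = 208 mg/L·h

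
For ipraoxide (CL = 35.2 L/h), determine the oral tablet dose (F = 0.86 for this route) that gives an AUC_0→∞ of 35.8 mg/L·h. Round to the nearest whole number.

Dose = 1465 mg

Dose = CL × AUC_0→∞ / F
     = 35.2 × 35.8 / 0.86 = 1465.3 mg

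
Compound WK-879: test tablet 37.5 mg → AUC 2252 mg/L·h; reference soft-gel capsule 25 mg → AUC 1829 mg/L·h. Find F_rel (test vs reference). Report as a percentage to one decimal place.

F_rel = 82.1%

F_rel = (AUC_test/D_test) / (AUC_ref/D_ref)
      = (2252/37.5) / (1829/25)
      = 60.0533 / 73.16 = 0.8208 = 82.08%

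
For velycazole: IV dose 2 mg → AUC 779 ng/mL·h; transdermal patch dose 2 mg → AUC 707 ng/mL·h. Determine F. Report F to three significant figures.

F = 0.908

F = (AUC_ev / D_ev) / (AUC_iv / D_iv)
  = (707/2) / (779/2)
  = 353.5 / 389.5 = 0.9076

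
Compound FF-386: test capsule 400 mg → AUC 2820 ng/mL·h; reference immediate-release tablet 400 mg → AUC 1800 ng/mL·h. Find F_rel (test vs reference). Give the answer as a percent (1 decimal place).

F_rel = (AUC_test/D_test) / (AUC_ref/D_ref)
      = (2820/400) / (1800/400)
      = 7.05 / 4.5 = 1.5667 = 156.67%

F_rel = 156.7%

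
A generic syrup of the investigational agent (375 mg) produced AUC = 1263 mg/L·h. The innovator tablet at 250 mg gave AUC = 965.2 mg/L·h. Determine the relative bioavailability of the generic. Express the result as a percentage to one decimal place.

F_rel = (AUC_test/D_test) / (AUC_ref/D_ref)
      = (1263/375) / (965.2/250)
      = 3.368 / 3.8608 = 0.8724 = 87.24%

F_rel = 87.2%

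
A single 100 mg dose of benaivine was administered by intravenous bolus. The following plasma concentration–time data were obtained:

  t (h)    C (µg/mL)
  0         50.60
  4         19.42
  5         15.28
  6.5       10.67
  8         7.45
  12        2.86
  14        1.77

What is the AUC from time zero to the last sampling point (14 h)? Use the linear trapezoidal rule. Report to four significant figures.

Trapezoidal AUC_0→14:
  [0→4]: (50.60+19.42)/2 × 4 = 140.04
  [4→5]: (19.42+15.28)/2 × 1 = 17.35
  [5→6.5]: (15.28+10.67)/2 × 1.5 = 19.4625
  [6.5→8]: (10.67+7.45)/2 × 1.5 = 13.59
  [8→12]: (7.45+2.86)/2 × 4 = 20.62
  [12→14]: (2.86+1.77)/2 × 2 = 4.63
  Sum = 215.6925 µg/mL·h

AUC = 215.7 µg/mL·h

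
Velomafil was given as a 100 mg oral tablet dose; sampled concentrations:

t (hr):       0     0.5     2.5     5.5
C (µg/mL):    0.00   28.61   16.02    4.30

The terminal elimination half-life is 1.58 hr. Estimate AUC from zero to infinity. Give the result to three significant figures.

Trapezoidal AUC_0→5.5:
  [0→0.5]: (0.00+28.61)/2 × 0.5 = 7.1525
  [0.5→2.5]: (28.61+16.02)/2 × 2 = 44.63
  [2.5→5.5]: (16.02+4.30)/2 × 3 = 30.48
  Sum = 82.2625 µg/mL·hr
k_e = ln2 / t½ = 0.693147 / 1.58 = 0.4387 hr^-1
Extrapolated tail: C_last / k_e = 4.30 / 0.4387 = 9.802
AUC_0→∞ = 82.2625 + 9.802 = 92.0645 µg/mL·hr

AUC = 92.1 µg/mL·hr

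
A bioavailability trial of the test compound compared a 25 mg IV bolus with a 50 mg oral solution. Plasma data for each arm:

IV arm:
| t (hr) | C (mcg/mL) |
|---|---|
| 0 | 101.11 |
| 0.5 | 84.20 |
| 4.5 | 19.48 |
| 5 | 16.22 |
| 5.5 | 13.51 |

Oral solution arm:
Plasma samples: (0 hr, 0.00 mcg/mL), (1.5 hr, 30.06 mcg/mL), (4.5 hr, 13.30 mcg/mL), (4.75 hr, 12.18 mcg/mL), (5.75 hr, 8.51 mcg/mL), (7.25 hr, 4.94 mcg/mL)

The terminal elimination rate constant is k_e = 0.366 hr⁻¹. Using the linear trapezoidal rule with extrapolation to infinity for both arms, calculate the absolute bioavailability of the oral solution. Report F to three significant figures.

Trapezoidal AUC_0→5.5 (IV):
  [0→0.5]: (101.11+84.20)/2 × 0.5 = 46.3275
  [0.5→4.5]: (84.20+19.48)/2 × 4 = 207.36
  [4.5→5]: (19.48+16.22)/2 × 0.5 = 8.925
  [5→5.5]: (16.22+13.51)/2 × 0.5 = 7.4325
  Sum = 270.045 mcg/mL·hr
IV tail: 13.51/0.366 = 36.913; AUC_iv,0→∞ = 270.045 + 36.913 = 306.958 mcg/mL·hr
Trapezoidal AUC_0→7.25 (oral solution):
  [0→1.5]: (0.00+30.06)/2 × 1.5 = 22.545
  [1.5→4.5]: (30.06+13.30)/2 × 3 = 65.04
  [4.5→4.75]: (13.30+12.18)/2 × 0.25 = 3.185
  [4.75→5.75]: (12.18+8.51)/2 × 1 = 10.345
  [5.75→7.25]: (8.51+4.94)/2 × 1.5 = 10.0875
  Sum = 111.2025 mcg/mL·hr
oral solution tail: 4.94/0.366 = 13.497; AUC_ev,0→∞ = 111.2025 + 13.497 = 124.6995 mcg/mL·hr
F = (AUC_ev/D_ev)/(AUC_iv/D_iv) = (124.6995/50)/(306.958/25) = 2.49399/12.27832 = 0.2031

F = 0.203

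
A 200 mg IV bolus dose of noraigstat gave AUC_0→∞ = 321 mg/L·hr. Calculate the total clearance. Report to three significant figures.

CL = Dose_iv / AUC_0→∞
   = 200 / 321 = 0.623053 L/hr

CL = 0.623 L/hr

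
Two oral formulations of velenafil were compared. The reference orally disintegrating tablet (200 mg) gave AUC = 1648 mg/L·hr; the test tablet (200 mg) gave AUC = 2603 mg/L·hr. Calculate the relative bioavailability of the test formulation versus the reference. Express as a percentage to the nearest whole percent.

F_rel = 158%

F_rel = (AUC_test/D_test) / (AUC_ref/D_ref)
      = (2603/200) / (1648/200)
      = 13.015 / 8.24 = 1.5795 = 157.95%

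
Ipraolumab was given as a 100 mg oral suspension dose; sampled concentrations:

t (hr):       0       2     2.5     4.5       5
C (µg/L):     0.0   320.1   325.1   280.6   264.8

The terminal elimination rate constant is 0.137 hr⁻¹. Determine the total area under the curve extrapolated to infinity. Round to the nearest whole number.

AUC = 3156 µg/L·hr

Trapezoidal AUC_0→5:
  [0→2]: (0.0+320.1)/2 × 2 = 320.1
  [2→2.5]: (320.1+325.1)/2 × 0.5 = 161.3
  [2.5→4.5]: (325.1+280.6)/2 × 2 = 605.7
  [4.5→5]: (280.6+264.8)/2 × 0.5 = 136.35
  Sum = 1223.45 µg/L·hr
Extrapolated tail: C_last / k_e = 264.8 / 0.137 = 1932.847
AUC_0→∞ = 1223.45 + 1932.847 = 3156.297 µg/L·hr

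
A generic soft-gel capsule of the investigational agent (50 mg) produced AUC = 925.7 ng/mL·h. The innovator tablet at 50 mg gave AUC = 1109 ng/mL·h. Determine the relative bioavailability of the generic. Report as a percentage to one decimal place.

F_rel = (AUC_test/D_test) / (AUC_ref/D_ref)
      = (925.7/50) / (1109/50)
      = 18.514 / 22.18 = 0.8347 = 83.47%

F_rel = 83.5%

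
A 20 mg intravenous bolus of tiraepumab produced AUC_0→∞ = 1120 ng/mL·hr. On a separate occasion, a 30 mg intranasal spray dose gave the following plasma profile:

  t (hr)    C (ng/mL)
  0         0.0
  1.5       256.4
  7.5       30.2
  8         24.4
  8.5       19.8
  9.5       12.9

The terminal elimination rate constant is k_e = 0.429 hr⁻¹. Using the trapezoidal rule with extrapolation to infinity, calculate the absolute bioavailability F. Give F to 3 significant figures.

F = 0.669

Trapezoidal AUC_0→9.5 (intranasal spray):
  [0→1.5]: (0.0+256.4)/2 × 1.5 = 192.3
  [1.5→7.5]: (256.4+30.2)/2 × 6 = 859.8
  [7.5→8]: (30.2+24.4)/2 × 0.5 = 13.65
  [8→8.5]: (24.4+19.8)/2 × 0.5 = 11.05
  [8.5→9.5]: (19.8+12.9)/2 × 1 = 16.35
  Sum = 1093.15 ng/mL·hr
Tail: C_last/k_e = 12.9/0.429 = 30.070
AUC_0→∞ (intranasal spray) = 1093.15 + 30.070 = 1123.22 ng/mL·hr
F = (AUC_ev/D_ev)/(AUC_iv/D_iv) = (1123.22/30)/(1120/20) = 37.4407/56 = 0.6686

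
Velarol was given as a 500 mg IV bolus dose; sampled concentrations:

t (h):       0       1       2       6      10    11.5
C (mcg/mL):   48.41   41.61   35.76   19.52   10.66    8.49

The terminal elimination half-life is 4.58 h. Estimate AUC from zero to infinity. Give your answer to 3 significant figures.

AUC = 325 mcg/mL·h

Trapezoidal AUC_0→11.5:
  [0→1]: (48.41+41.61)/2 × 1 = 45.01
  [1→2]: (41.61+35.76)/2 × 1 = 38.685
  [2→6]: (35.76+19.52)/2 × 4 = 110.56
  [6→10]: (19.52+10.66)/2 × 4 = 60.36
  [10→11.5]: (10.66+8.49)/2 × 1.5 = 14.3625
  Sum = 268.9775 mcg/mL·h
k_e = ln2 / t½ = 0.693147 / 4.58 = 0.1513 h^-1
Extrapolated tail: C_last / k_e = 8.49 / 0.1513 = 56.114
AUC_0→∞ = 268.9775 + 56.114 = 325.0915 mcg/mL·h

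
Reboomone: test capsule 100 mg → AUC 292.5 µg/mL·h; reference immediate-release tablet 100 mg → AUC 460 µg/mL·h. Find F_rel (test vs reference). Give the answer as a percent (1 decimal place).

F_rel = 63.6%

F_rel = (AUC_test/D_test) / (AUC_ref/D_ref)
      = (292.5/100) / (460/100)
      = 2.925 / 4.6 = 0.6359 = 63.59%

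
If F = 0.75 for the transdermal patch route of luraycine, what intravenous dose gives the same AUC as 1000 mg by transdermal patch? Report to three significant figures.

D_iv = 750 mg

Systemic exposure from an extravascular dose = F × D_ev, so the equivalent IV dose is F × D_ev.
D_iv = F × D_ev = 0.75 × 1000 = 750 mg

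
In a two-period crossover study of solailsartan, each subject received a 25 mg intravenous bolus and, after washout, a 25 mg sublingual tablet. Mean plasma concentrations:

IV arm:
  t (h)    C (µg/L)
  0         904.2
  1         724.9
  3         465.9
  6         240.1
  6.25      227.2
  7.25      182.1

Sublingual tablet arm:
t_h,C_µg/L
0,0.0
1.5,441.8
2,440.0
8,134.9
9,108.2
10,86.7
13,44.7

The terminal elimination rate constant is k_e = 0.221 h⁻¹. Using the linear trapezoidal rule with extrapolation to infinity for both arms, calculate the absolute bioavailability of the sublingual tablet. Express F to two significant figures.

F = 0.70

Trapezoidal AUC_0→7.25 (IV):
  [0→1]: (904.2+724.9)/2 × 1 = 814.55
  [1→3]: (724.9+465.9)/2 × 2 = 1190.8
  [3→6]: (465.9+240.1)/2 × 3 = 1059.0
  [6→6.25]: (240.1+227.2)/2 × 0.25 = 58.4125
  [6.25→7.25]: (227.2+182.1)/2 × 1 = 204.65
  Sum = 3327.4125 µg/L·h
IV tail: 182.1/0.221 = 823.982; AUC_iv,0→∞ = 3327.4125 + 823.982 = 4151.3945 µg/L·h
Trapezoidal AUC_0→13 (sublingual tablet):
  [0→1.5]: (0.0+441.8)/2 × 1.5 = 331.35
  [1.5→2]: (441.8+440.0)/2 × 0.5 = 220.45
  [2→8]: (440.0+134.9)/2 × 6 = 1724.7
  [8→9]: (134.9+108.2)/2 × 1 = 121.55
  [9→10]: (108.2+86.7)/2 × 1 = 97.45
  [10→13]: (86.7+44.7)/2 × 3 = 197.1
  Sum = 2692.6 µg/L·h
sublingual tablet tail: 44.7/0.221 = 202.262; AUC_ev,0→∞ = 2692.6 + 202.262 = 2894.862 µg/L·h
F = (AUC_ev/D_ev)/(AUC_iv/D_iv) = (2894.862/25)/(4151.3945/25) = 115.79448/166.05578 = 0.6973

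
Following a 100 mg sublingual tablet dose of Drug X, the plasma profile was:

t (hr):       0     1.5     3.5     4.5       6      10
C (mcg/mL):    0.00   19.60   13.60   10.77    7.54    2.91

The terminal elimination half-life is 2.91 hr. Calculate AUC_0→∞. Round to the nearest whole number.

AUC = 107 mcg/mL·hr

Trapezoidal AUC_0→10:
  [0→1.5]: (0.00+19.60)/2 × 1.5 = 14.7
  [1.5→3.5]: (19.60+13.60)/2 × 2 = 33.2
  [3.5→4.5]: (13.60+10.77)/2 × 1 = 12.185
  [4.5→6]: (10.77+7.54)/2 × 1.5 = 13.7325
  [6→10]: (7.54+2.91)/2 × 4 = 20.9
  Sum = 94.7175 mcg/mL·hr
k_e = ln2 / t½ = 0.693147 / 2.91 = 0.2382 hr^-1
Extrapolated tail: C_last / k_e = 2.91 / 0.2382 = 12.217
AUC_0→∞ = 94.7175 + 12.217 = 106.9345 mcg/mL·hr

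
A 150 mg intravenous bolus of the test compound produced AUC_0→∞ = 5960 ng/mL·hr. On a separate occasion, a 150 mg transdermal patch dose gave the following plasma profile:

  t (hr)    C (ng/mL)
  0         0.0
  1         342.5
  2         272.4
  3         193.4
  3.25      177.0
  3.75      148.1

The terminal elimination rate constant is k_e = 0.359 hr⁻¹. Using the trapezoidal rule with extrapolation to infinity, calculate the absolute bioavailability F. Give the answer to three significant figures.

F = 0.210

Trapezoidal AUC_0→3.75 (transdermal patch):
  [0→1]: (0.0+342.5)/2 × 1 = 171.25
  [1→2]: (342.5+272.4)/2 × 1 = 307.45
  [2→3]: (272.4+193.4)/2 × 1 = 232.9
  [3→3.25]: (193.4+177.0)/2 × 0.25 = 46.3
  [3.25→3.75]: (177.0+148.1)/2 × 0.5 = 81.275
  Sum = 839.175 ng/mL·hr
Tail: C_last/k_e = 148.1/0.359 = 412.535
AUC_0→∞ (transdermal patch) = 839.175 + 412.535 = 1251.71 ng/mL·hr
F = (AUC_ev/D_ev)/(AUC_iv/D_iv) = (1251.71/150)/(5960/150) = 8.34473/39.7333 = 0.2100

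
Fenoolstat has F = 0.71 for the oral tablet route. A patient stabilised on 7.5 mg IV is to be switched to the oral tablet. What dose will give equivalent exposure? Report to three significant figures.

For equal systemic exposure: F × D_ev = D_iv
D_ev = D_iv / F = 7.5 / 0.71 = 10.5634 mg

D_oral = 10.6 mg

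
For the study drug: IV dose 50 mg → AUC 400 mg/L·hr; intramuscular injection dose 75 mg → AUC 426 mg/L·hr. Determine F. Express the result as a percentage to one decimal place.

F = (AUC_ev / D_ev) / (AUC_iv / D_iv)
  = (426/75) / (400/50)
  = 5.68 / 8 = 0.7100
  = 71.00%

F = 71.0%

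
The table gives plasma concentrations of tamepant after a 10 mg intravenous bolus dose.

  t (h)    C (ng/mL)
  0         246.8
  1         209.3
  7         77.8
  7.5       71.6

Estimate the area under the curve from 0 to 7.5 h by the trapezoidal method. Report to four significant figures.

Trapezoidal AUC_0→7.5:
  [0→1]: (246.8+209.3)/2 × 1 = 228.05
  [1→7]: (209.3+77.8)/2 × 6 = 861.3
  [7→7.5]: (77.8+71.6)/2 × 0.5 = 37.35
  Sum = 1126.7 ng/mL·h

AUC = 1127 ng/mL·h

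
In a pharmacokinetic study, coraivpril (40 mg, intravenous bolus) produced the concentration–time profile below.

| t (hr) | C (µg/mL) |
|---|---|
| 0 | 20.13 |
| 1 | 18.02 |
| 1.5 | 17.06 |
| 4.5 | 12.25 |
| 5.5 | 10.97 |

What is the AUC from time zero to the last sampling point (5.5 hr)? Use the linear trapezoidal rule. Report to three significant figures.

Trapezoidal AUC_0→5.5:
  [0→1]: (20.13+18.02)/2 × 1 = 19.075
  [1→1.5]: (18.02+17.06)/2 × 0.5 = 8.77
  [1.5→4.5]: (17.06+12.25)/2 × 3 = 43.965
  [4.5→5.5]: (12.25+10.97)/2 × 1 = 11.61
  Sum = 83.42 µg/mL·hr

AUC = 83.4 µg/mL·hr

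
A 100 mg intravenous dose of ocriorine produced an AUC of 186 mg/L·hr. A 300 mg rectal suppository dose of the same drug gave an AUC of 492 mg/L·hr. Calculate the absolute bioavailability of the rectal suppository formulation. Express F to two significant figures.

F = (AUC_ev / D_ev) / (AUC_iv / D_iv)
  = (492/300) / (186/100)
  = 1.64 / 1.86 = 0.8817

F = 0.88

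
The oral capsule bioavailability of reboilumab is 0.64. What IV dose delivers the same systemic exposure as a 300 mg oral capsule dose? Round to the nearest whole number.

D_iv = 192 mg

Systemic exposure from an extravascular dose = F × D_ev, so the equivalent IV dose is F × D_ev.
D_iv = F × D_ev = 0.64 × 300 = 192 mg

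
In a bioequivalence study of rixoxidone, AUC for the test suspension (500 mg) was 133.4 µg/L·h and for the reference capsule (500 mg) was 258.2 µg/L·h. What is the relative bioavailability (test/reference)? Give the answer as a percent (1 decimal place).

F_rel = (AUC_test/D_test) / (AUC_ref/D_ref)
      = (133.4/500) / (258.2/500)
      = 0.2668 / 0.5164 = 0.5167 = 51.67%

F_rel = 51.7%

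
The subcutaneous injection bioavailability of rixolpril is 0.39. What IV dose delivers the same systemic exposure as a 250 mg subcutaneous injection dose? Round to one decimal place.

D_iv = 97.5 mg

Systemic exposure from an extravascular dose = F × D_ev, so the equivalent IV dose is F × D_ev.
D_iv = F × D_ev = 0.39 × 250 = 97.5 mg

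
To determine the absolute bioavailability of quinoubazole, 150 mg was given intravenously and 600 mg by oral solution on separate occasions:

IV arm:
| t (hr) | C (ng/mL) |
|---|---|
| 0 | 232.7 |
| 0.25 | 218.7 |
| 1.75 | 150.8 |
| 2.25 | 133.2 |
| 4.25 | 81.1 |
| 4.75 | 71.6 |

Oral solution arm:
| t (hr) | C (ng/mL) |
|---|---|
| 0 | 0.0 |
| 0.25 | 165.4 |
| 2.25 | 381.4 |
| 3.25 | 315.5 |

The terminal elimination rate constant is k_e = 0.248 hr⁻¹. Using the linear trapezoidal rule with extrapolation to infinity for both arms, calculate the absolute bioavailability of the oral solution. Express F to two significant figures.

F = 0.58

Trapezoidal AUC_0→4.75 (IV):
  [0→0.25]: (232.7+218.7)/2 × 0.25 = 56.425
  [0.25→1.75]: (218.7+150.8)/2 × 1.5 = 277.125
  [1.75→2.25]: (150.8+133.2)/2 × 0.5 = 71.0
  [2.25→4.25]: (133.2+81.1)/2 × 2 = 214.3
  [4.25→4.75]: (81.1+71.6)/2 × 0.5 = 38.175
  Sum = 657.025 ng/mL·hr
IV tail: 71.6/0.248 = 288.710; AUC_iv,0→∞ = 657.025 + 288.710 = 945.735 ng/mL·hr
Trapezoidal AUC_0→3.25 (oral solution):
  [0→0.25]: (0.0+165.4)/2 × 0.25 = 20.675
  [0.25→2.25]: (165.4+381.4)/2 × 2 = 546.8
  [2.25→3.25]: (381.4+315.5)/2 × 1 = 348.45
  Sum = 915.925 ng/mL·hr
oral solution tail: 315.5/0.248 = 1272.177; AUC_ev,0→∞ = 915.925 + 1272.177 = 2188.102 ng/mL·hr
F = (AUC_ev/D_ev)/(AUC_iv/D_iv) = (2188.102/600)/(945.735/150) = 3.64684/6.3049 = 0.5784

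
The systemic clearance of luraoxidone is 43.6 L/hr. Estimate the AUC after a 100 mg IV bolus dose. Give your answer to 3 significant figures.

AUC = 2.29 mg/L·hr

AUC_0→∞ = Dose_iv / CL
        = 100 / 43.6 = 2.29358 mg/L·hr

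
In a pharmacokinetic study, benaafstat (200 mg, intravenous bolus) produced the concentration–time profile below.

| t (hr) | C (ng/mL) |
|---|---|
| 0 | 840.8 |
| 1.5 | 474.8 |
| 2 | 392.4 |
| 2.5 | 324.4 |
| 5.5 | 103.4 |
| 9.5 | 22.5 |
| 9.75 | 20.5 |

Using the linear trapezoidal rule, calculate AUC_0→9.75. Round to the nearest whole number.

Trapezoidal AUC_0→9.75:
  [0→1.5]: (840.8+474.8)/2 × 1.5 = 986.7
  [1.5→2]: (474.8+392.4)/2 × 0.5 = 216.8
  [2→2.5]: (392.4+324.4)/2 × 0.5 = 179.2
  [2.5→5.5]: (324.4+103.4)/2 × 3 = 641.7
  [5.5→9.5]: (103.4+22.5)/2 × 4 = 251.8
  [9.5→9.75]: (22.5+20.5)/2 × 0.25 = 5.375
  Sum = 2281.575 ng/mL·hr

AUC = 2282 ng/mL·hr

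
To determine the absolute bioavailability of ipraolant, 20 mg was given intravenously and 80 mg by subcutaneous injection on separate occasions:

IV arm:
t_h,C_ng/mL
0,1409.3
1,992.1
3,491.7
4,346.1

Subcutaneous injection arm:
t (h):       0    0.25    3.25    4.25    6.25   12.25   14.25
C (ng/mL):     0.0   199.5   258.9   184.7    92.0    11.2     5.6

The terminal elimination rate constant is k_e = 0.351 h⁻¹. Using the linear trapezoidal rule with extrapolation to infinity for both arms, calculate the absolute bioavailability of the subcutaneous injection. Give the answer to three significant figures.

F = 0.0950

Trapezoidal AUC_0→4 (IV):
  [0→1]: (1409.3+992.1)/2 × 1 = 1200.7
  [1→3]: (992.1+491.7)/2 × 2 = 1483.8
  [3→4]: (491.7+346.1)/2 × 1 = 418.9
  Sum = 3103.4 ng/mL·h
IV tail: 346.1/0.351 = 986.040; AUC_iv,0→∞ = 3103.4 + 986.040 = 4089.44 ng/mL·h
Trapezoidal AUC_0→14.25 (subcutaneous injection):
  [0→0.25]: (0.0+199.5)/2 × 0.25 = 24.9375
  [0.25→3.25]: (199.5+258.9)/2 × 3 = 687.6
  [3.25→4.25]: (258.9+184.7)/2 × 1 = 221.8
  [4.25→6.25]: (184.7+92.0)/2 × 2 = 276.7
  [6.25→12.25]: (92.0+11.2)/2 × 6 = 309.6
  [12.25→14.25]: (11.2+5.6)/2 × 2 = 16.8
  Sum = 1537.4375 ng/mL·h
subcutaneous injection tail: 5.6/0.351 = 15.954; AUC_ev,0→∞ = 1537.4375 + 15.954 = 1553.3915 ng/mL·h
F = (AUC_ev/D_ev)/(AUC_iv/D_iv) = (1553.3915/80)/(4089.44/20) = 19.4174/204.472 = 0.0950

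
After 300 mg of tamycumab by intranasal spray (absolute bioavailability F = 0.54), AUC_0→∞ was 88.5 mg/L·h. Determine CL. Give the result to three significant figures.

CL = F × Dose / AUC_0→∞
   = 0.54 × 300 / 88.5 = 1.83051 L/h

CL = 1.83 L/h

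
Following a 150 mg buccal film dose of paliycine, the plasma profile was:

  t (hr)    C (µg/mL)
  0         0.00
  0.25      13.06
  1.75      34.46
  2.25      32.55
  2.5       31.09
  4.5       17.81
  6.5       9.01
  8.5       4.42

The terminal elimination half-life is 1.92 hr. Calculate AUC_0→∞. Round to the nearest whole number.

AUC = 163 µg/mL·hr

Trapezoidal AUC_0→8.5:
  [0→0.25]: (0.00+13.06)/2 × 0.25 = 1.6325
  [0.25→1.75]: (13.06+34.46)/2 × 1.5 = 35.64
  [1.75→2.25]: (34.46+32.55)/2 × 0.5 = 16.7525
  [2.25→2.5]: (32.55+31.09)/2 × 0.25 = 7.955
  [2.5→4.5]: (31.09+17.81)/2 × 2 = 48.9
  [4.5→6.5]: (17.81+9.01)/2 × 2 = 26.82
  [6.5→8.5]: (9.01+4.42)/2 × 2 = 13.43
  Sum = 151.13 µg/mL·hr
k_e = ln2 / t½ = 0.693147 / 1.92 = 0.3610 hr^-1
Extrapolated tail: C_last / k_e = 4.42 / 0.361 = 12.244
AUC_0→∞ = 151.13 + 12.244 = 163.374 µg/mL·hr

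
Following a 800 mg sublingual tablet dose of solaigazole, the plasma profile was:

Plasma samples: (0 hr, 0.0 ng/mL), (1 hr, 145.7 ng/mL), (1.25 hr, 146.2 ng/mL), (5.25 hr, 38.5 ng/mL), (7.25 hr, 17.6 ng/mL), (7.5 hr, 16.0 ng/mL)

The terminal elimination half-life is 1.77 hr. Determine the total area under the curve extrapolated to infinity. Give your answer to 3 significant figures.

Trapezoidal AUC_0→7.5:
  [0→1]: (0.0+145.7)/2 × 1 = 72.85
  [1→1.25]: (145.7+146.2)/2 × 0.25 = 36.4875
  [1.25→5.25]: (146.2+38.5)/2 × 4 = 369.4
  [5.25→7.25]: (38.5+17.6)/2 × 2 = 56.1
  [7.25→7.5]: (17.6+16.0)/2 × 0.25 = 4.2
  Sum = 539.0375 ng/mL·hr
k_e = ln2 / t½ = 0.693147 / 1.77 = 0.3916 hr^-1
Extrapolated tail: C_last / k_e = 16.0 / 0.3916 = 40.858
AUC_0→∞ = 539.0375 + 40.858 = 579.8955 ng/mL·hr

AUC = 580 ng/mL·hr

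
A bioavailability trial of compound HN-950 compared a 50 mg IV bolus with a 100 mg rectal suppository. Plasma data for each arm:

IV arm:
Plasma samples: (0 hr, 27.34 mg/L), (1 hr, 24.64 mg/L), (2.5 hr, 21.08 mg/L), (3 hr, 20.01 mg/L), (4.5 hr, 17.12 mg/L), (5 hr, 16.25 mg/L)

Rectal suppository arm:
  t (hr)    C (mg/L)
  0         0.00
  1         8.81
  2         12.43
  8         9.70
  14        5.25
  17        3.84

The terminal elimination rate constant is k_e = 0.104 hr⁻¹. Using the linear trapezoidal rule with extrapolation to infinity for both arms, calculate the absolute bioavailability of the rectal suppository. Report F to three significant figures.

Trapezoidal AUC_0→5 (IV):
  [0→1]: (27.34+24.64)/2 × 1 = 25.99
  [1→2.5]: (24.64+21.08)/2 × 1.5 = 34.29
  [2.5→3]: (21.08+20.01)/2 × 0.5 = 10.2725
  [3→4.5]: (20.01+17.12)/2 × 1.5 = 27.8475
  [4.5→5]: (17.12+16.25)/2 × 0.5 = 8.3425
  Sum = 106.7425 mg/L·hr
IV tail: 16.25/0.104 = 156.250; AUC_iv,0→∞ = 106.7425 + 156.250 = 262.9925 mg/L·hr
Trapezoidal AUC_0→17 (rectal suppository):
  [0→1]: (0.00+8.81)/2 × 1 = 4.405
  [1→2]: (8.81+12.43)/2 × 1 = 10.62
  [2→8]: (12.43+9.70)/2 × 6 = 66.39
  [8→14]: (9.70+5.25)/2 × 6 = 44.85
  [14→17]: (5.25+3.84)/2 × 3 = 13.635
  Sum = 139.9 mg/L·hr
rectal suppository tail: 3.84/0.104 = 36.923; AUC_ev,0→∞ = 139.9 + 36.923 = 176.823 mg/L·hr
F = (AUC_ev/D_ev)/(AUC_iv/D_iv) = (176.823/100)/(262.9925/50) = 1.76823/5.25985 = 0.3362

F = 0.336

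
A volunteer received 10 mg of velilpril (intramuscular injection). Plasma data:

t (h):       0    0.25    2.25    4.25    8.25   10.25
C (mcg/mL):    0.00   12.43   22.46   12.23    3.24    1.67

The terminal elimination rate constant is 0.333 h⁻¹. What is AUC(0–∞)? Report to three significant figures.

Trapezoidal AUC_0→10.25:
  [0→0.25]: (0.00+12.43)/2 × 0.25 = 1.55375
  [0.25→2.25]: (12.43+22.46)/2 × 2 = 34.89
  [2.25→4.25]: (22.46+12.23)/2 × 2 = 34.69
  [4.25→8.25]: (12.23+3.24)/2 × 4 = 30.94
  [8.25→10.25]: (3.24+1.67)/2 × 2 = 4.91
  Sum = 106.98375 mcg/mL·h
Extrapolated tail: C_last / k_e = 1.67 / 0.333 = 5.015
AUC_0→∞ = 106.98375 + 5.015 = 111.99875 mcg/mL·h

AUC = 112 mcg/mL·h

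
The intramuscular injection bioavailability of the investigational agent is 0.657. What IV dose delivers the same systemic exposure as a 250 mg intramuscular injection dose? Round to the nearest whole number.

Systemic exposure from an extravascular dose = F × D_ev, so the equivalent IV dose is F × D_ev.
D_iv = F × D_ev = 0.657 × 250 = 164.25 mg

D_iv = 164 mg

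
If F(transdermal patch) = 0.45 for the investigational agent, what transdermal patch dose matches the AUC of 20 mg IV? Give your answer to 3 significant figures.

D_transdermal = 44.4 mg

For equal systemic exposure: F × D_ev = D_iv
D_ev = D_iv / F = 20 / 0.45 = 44.4444 mg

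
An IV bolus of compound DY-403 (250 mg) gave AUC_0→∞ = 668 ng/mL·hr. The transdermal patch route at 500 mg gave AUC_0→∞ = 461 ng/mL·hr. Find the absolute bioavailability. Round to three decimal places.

F = (AUC_ev / D_ev) / (AUC_iv / D_iv)
  = (461/500) / (668/250)
  = 0.922 / 2.672 = 0.3451

F = 0.345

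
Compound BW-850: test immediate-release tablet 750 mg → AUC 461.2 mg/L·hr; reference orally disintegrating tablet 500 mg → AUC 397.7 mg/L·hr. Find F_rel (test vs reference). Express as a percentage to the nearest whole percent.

F_rel = (AUC_test/D_test) / (AUC_ref/D_ref)
      = (461.2/750) / (397.7/500)
      = 0.614933 / 0.7954 = 0.7731 = 77.31%

F_rel = 77%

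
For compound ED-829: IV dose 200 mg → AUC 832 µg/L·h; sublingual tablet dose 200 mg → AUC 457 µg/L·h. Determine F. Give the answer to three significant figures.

F = 0.549

F = (AUC_ev / D_ev) / (AUC_iv / D_iv)
  = (457/200) / (832/200)
  = 2.285 / 4.16 = 0.5493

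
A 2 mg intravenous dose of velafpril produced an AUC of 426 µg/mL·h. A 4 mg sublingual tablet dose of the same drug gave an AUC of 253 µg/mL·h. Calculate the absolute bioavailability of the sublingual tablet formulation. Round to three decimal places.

F = 0.297

F = (AUC_ev / D_ev) / (AUC_iv / D_iv)
  = (253/4) / (426/2)
  = 63.25 / 213 = 0.2969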